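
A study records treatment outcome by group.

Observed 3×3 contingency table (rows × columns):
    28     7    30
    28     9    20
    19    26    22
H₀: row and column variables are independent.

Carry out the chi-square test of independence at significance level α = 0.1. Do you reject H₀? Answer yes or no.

Row totals [65, 57, 67], col totals [75, 42, 72], n=189
χ² = (28−25.79)²/25.79 + (7−14.44)²/14.44 + (30−24.76)²/24.76 + (28−22.62)²/22.62 + (9−12.67)²/12.67 + (20−21.71)²/21.71 + (19−26.59)²/26.59 + (26−14.89)²/14.89 + (22−25.52)²/25.52 = 18.5540
df = 4
p-value (upper-tail) = 0.00096
At α=0.1: p < α → reject H₀

reject H₀: yes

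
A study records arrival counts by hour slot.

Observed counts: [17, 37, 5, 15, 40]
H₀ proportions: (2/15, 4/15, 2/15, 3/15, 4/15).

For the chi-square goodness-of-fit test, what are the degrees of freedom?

df = k − 1 = 5 − 1 = 4

degrees of freedom = 4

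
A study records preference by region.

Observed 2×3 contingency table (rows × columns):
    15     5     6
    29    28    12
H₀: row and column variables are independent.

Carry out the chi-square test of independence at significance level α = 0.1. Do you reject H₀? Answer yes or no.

Row totals [26, 69], col totals [44, 33, 18], n=95
χ² = (15−12.04)²/12.04 + (5−9.03)²/9.03 + (6−4.93)²/4.93 + (29−31.96)²/31.96 + (28−23.97)²/23.97 + (12−13.07)²/13.07 = 3.8003
df = 2
p-value (upper-tail) = 0.14955
At α=0.1: p ≥ α → fail to reject H₀

reject H₀: no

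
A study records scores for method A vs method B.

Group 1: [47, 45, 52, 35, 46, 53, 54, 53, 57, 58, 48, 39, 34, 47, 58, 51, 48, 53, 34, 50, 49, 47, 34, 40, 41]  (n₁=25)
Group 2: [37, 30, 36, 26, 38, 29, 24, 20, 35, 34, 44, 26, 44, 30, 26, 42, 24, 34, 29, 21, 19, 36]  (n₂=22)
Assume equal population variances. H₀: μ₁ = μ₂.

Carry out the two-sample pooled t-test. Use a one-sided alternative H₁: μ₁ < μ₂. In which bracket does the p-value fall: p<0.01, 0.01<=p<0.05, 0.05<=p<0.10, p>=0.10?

x̄₁=46.920, s₁=7.527, n₁=25
x̄₂=31.091, s₂=7.483, n₂=22
s_p² = [24·7.527² + 21·7.483²]/45 = 56.3480
SE = √(s_p²·(1/25+1/22)) = 2.1944
t = (46.920−31.091)/2.1944 = 7.2136
df = 45
p-value (one-sided, H₁ less) = 1.00000
→ bracket: p>=0.10

p-value bracket: p>=0.10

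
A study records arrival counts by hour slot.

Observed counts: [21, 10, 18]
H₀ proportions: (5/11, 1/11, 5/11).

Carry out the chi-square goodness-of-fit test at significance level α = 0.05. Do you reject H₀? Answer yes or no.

reject H₀: yes

n = 49; E_i = n·p_i = [22.27, 4.45, 22.27]
χ² = (21−22.27)²/22.27 + (10−4.45)²/4.45 + (18−22.27)²/22.27 = 7.7959
df = 2
p-value (upper-tail) = 0.02028
At α=0.05: p < α → reject H₀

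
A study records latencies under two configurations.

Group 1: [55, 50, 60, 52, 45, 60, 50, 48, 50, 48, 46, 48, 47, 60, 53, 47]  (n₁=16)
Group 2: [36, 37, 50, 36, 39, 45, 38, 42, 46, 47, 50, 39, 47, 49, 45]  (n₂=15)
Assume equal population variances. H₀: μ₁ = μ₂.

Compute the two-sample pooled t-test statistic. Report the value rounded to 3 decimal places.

x̄₁=51.188, s₁=5.076, n₁=16
x̄₂=43.067, s₂=5.175, n₂=15
s_p² = [15·5.076² + 14·5.175²]/29 = 26.2542
SE = √(s_p²·(1/16+1/15)) = 1.8415
t = (51.188−43.067)/1.8415 = 4.4099
df = 29

test statistic = 4.410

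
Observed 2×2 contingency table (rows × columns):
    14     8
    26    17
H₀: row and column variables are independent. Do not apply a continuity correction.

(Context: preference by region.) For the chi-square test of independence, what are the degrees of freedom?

degrees of freedom = 1

df = (r−1)(c−1) = (2−1)·(2−1) = 1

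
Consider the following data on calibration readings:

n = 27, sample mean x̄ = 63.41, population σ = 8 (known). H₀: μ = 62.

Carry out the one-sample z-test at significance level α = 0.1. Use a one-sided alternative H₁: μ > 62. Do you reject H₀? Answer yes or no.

SE = σ/√n = 8/√27 = 1.5396
z = (x̄−μ₀)/SE = (63.41−62)/1.5396 = 0.9158
p-value (one-sided, H₁ greater) = 0.17988
At α=0.1: p ≥ α → fail to reject H₀

reject H₀: no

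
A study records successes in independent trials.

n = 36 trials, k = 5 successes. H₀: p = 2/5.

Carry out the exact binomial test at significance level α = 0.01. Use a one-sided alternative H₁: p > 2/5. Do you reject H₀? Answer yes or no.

Exact binomial: n=36, k=5, p₀=2/5=0.4000
P(X≥5) from Σ C(n,i)·p₀^i·(1−p₀)^(n−i)
p-value (one-sided, H₁ greater) = 0.99986
At α=0.01: p ≥ α → fail to reject H₀

reject H₀: no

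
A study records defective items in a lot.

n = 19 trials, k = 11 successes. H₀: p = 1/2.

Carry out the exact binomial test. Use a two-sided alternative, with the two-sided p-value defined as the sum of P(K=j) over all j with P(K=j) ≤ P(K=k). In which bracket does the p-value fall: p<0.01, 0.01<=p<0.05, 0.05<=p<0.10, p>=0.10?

Exact binomial: n=19, k=11, p₀=1/2=0.5000
P(X=j) = C(n,j)·p₀^j·(1−p₀)^(n−j); p = Σ P(X=j) over j with P(X=j) ≤ P(X=11)
p-value (two-sided) = 0.64761
→ bracket: p>=0.10

p-value bracket: p>=0.10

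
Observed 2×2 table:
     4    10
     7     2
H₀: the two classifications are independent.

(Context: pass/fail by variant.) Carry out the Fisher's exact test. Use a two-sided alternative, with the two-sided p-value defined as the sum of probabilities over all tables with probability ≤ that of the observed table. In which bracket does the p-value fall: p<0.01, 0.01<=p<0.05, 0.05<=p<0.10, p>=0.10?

Margins: r₁=14, r₂=9, c₁=11, c₂=12, n=23
p_obs = C(14,4)·C(9,7)/C(23,11); sum pmf over tables with pmf ≤ p_obs
p-value (two-sided) = 0.03607
→ bracket: 0.01<=p<0.05

p-value bracket: 0.01<=p<0.05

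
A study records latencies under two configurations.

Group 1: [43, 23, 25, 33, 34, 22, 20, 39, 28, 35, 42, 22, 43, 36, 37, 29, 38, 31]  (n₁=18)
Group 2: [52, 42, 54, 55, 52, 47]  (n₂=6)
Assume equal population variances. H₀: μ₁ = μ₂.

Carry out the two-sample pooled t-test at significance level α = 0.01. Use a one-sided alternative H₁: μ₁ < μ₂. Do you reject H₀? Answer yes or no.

reject H₀: yes

x̄₁=32.222, s₁=7.597, n₁=18
x̄₂=50.333, s₂=4.926, n₂=6
s_p² = [17·7.597² + 5·4.926²]/22 = 50.1111
SE = √(s_p²·(1/18+1/6)) = 3.3370
t = (32.222−50.333)/3.3370 = -5.4273
df = 22
p-value (one-sided, H₁ less) = 0.00001
At α=0.01: p < α → reject H₀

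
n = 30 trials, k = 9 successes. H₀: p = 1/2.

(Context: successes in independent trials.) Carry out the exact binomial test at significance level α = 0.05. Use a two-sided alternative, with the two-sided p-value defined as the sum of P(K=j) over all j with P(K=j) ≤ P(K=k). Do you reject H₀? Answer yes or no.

reject H₀: yes

Exact binomial: n=30, k=9, p₀=1/2=0.5000
P(X=j) = C(n,j)·p₀^j·(1−p₀)^(n−j); p = Σ P(X=j) over j with P(X=j) ≤ P(X=9)
p-value (two-sided) = 0.04277
At α=0.05: p < α → reject H₀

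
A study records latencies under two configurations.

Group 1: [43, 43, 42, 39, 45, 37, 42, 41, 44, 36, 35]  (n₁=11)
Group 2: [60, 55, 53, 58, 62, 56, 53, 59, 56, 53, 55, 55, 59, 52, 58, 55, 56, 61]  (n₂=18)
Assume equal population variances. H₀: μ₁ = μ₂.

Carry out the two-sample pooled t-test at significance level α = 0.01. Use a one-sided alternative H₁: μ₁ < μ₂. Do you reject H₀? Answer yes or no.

x̄₁=40.636, s₁=3.384, n₁=11
x̄₂=56.444, s₂=2.935, n₂=18
s_p² = [10·3.384² + 17·2.935²]/27 = 9.6663
SE = √(s_p²·(1/11+1/18)) = 1.1899
t = (40.636−56.444)/1.1899 = -13.2856
df = 27
p-value (one-sided, H₁ less) = 0.00000
At α=0.01: p < α → reject H₀

reject H₀: yes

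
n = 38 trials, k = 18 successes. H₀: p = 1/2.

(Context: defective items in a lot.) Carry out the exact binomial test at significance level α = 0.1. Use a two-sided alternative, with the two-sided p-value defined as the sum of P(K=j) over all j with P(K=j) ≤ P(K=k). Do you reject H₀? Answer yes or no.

reject H₀: no

Exact binomial: n=38, k=18, p₀=1/2=0.5000
P(X=j) = C(n,j)·p₀^j·(1−p₀)^(n−j); p = Σ P(X=j) over j with P(X=j) ≤ P(X=18)
p-value (two-sided) = 0.87141
At α=0.1: p ≥ α → fail to reject H₀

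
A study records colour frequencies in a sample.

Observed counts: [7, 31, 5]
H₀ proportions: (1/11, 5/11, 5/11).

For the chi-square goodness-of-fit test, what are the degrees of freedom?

df = k − 1 = 3 − 1 = 2

degrees of freedom = 2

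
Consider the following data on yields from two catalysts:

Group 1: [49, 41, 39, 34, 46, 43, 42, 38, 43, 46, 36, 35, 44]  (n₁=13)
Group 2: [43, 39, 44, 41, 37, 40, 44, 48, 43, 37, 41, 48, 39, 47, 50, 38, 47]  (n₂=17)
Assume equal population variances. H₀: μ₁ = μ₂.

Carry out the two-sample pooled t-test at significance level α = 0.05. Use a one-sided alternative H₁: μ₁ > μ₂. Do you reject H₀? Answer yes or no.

x̄₁=41.231, s₁=4.604, n₁=13
x̄₂=42.706, s₂=4.165, n₂=17
s_p² = [12·4.604² + 16·4.165²]/28 = 18.9942
SE = √(s_p²·(1/13+1/17)) = 1.6057
t = (41.231−42.706)/1.6057 = -0.9187
df = 28
p-value (one-sided, H₁ greater) = 0.81694
At α=0.05: p ≥ α → fail to reject H₀

reject H₀: no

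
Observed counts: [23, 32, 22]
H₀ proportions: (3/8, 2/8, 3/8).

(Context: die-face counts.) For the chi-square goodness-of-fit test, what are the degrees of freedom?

degrees of freedom = 2

df = k − 1 = 3 − 1 = 2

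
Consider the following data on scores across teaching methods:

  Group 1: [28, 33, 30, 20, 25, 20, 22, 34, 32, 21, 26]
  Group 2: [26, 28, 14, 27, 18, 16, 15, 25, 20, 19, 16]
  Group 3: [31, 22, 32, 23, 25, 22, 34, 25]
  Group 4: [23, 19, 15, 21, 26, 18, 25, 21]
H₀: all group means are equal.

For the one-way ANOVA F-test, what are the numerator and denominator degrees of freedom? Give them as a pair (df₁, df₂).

k = 4 groups, N = 38 total
df = (k−1, N−k) = (4−1, 38−4) = (3, 34)

degrees of freedom = [3, 34]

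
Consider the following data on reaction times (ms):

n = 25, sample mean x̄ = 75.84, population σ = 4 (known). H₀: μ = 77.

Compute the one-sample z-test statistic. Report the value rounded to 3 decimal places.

SE = σ/√n = 4/√25 = 0.8000
z = (x̄−μ₀)/SE = (75.84−77)/0.8000 = -1.4500

test statistic = -1.450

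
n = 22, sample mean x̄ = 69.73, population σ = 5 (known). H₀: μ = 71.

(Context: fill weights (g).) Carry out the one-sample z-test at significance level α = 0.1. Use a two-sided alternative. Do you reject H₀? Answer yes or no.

reject H₀: no

SE = σ/√n = 5/√22 = 1.0660
z = (x̄−μ₀)/SE = (69.73−71)/1.0660 = -1.1914
p-value (two-sided) = 0.23351
At α=0.1: p ≥ α → fail to reject H₀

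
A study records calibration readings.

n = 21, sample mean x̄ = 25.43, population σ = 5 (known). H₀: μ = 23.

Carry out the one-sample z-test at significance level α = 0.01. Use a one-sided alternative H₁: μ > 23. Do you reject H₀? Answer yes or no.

SE = σ/√n = 5/√21 = 1.0911
z = (x̄−μ₀)/SE = (25.43−23)/1.0911 = 2.2271
p-value (one-sided, H₁ greater) = 0.01297
At α=0.01: p ≥ α → fail to reject H₀

reject H₀: no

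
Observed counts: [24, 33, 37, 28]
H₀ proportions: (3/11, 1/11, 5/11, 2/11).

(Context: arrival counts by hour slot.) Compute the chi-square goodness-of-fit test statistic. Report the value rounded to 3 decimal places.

test statistic = 53.531

n = 122; E_i = n·p_i = [33.27, 11.09, 55.45, 22.18]
χ² = (24−33.27)²/33.27 + (33−11.09)²/11.09 + (37−55.45)²/55.45 + (28−22.18)²/22.18 = 53.5311
df = 3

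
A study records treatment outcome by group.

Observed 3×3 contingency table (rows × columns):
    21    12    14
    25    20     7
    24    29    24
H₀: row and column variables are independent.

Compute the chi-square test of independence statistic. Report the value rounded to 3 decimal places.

Row totals [47, 52, 77], col totals [70, 61, 45], n=176
χ² = (21−18.69)²/18.69 + (12−16.29)²/16.29 + (14−12.02)²/12.02 + (25−20.68)²/20.68 + (20−18.02)²/18.02 + (7−13.30)²/13.30 + (24−30.62)²/30.62 + (29−26.69)²/26.69 + (24−19.69)²/19.69 = 8.4192
df = 4

test statistic = 8.419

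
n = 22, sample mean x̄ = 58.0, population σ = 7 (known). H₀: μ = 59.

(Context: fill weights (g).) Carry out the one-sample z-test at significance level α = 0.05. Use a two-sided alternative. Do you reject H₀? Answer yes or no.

SE = σ/√n = 7/√22 = 1.4924
z = (x̄−μ₀)/SE = (58.0−59)/1.4924 = -0.6701
p-value (two-sided) = 0.50282
At α=0.05: p ≥ α → fail to reject H₀

reject H₀: no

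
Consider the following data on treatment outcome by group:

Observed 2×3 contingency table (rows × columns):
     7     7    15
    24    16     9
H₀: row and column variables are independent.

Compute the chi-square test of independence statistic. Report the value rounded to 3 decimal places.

test statistic = 9.865

Row totals [29, 49], col totals [31, 23, 24], n=78
χ² = (7−11.53)²/11.53 + (7−8.55)²/8.55 + (15−8.92)²/8.92 + (24−19.47)²/19.47 + (16−14.45)²/14.45 + (9−15.08)²/15.08 = 9.8647
df = 2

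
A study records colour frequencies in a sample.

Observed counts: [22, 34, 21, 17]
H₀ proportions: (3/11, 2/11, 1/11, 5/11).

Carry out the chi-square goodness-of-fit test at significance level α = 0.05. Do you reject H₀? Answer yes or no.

n = 94; E_i = n·p_i = [25.64, 17.09, 8.55, 42.73]
χ² = (22−25.64)²/25.64 + (34−17.09)²/17.09 + (21−8.55)²/8.55 + (17−42.73)²/42.73 = 50.8879
df = 3
p-value (upper-tail) = 0.00000
At α=0.05: p < α → reject H₀

reject H₀: yes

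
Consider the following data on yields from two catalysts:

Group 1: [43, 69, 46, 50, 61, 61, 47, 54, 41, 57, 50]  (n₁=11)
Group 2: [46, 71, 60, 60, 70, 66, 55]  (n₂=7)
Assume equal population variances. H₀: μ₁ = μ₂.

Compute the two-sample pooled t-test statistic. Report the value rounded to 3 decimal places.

x̄₁=52.636, s₁=8.640, n₁=11
x̄₂=61.143, s₂=8.840, n₂=7
s_p² = [10·8.640² + 6·8.840²]/16 = 75.9627
SE = √(s_p²·(1/11+1/7)) = 4.2140
t = (52.636−61.143)/4.2140 = -2.0186
df = 16

test statistic = -2.019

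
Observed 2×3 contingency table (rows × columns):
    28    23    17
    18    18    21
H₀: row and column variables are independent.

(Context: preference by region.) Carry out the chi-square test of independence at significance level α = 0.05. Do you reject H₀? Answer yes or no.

Row totals [68, 57], col totals [46, 41, 38], n=125
χ² = (28−25.02)²/25.02 + (23−22.30)²/22.30 + (17−20.67)²/20.67 + (18−20.98)²/20.98 + (18−18.70)²/18.70 + (21−17.33)²/17.33 = 2.2542
df = 2
p-value (upper-tail) = 0.32397
At α=0.05: p ≥ α → fail to reject H₀

reject H₀: no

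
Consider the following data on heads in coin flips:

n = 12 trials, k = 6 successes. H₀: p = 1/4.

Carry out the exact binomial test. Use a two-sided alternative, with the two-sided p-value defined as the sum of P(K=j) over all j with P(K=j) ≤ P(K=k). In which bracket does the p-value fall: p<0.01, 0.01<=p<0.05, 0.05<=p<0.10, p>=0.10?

Exact binomial: n=12, k=6, p₀=1/4=0.2500
P(X=j) = C(n,j)·p₀^j·(1−p₀)^(n−j); p = Σ P(X=j) over j with P(X=j) ≤ P(X=6)
p-value (two-sided) = 0.08608
→ bracket: 0.05<=p<0.10

p-value bracket: 0.05<=p<0.10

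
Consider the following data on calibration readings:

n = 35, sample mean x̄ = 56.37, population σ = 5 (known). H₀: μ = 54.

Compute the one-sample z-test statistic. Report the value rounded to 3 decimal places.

SE = σ/√n = 5/√35 = 0.8452
z = (x̄−μ₀)/SE = (56.37−54)/0.8452 = 2.8042

test statistic = 2.804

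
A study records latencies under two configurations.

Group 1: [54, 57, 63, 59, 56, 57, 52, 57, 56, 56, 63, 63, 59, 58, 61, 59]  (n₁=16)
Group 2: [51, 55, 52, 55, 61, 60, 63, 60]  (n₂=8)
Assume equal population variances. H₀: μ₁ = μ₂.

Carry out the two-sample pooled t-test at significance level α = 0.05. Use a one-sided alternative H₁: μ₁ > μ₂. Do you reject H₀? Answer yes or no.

reject H₀: no

x̄₁=58.125, s₁=3.202, n₁=16
x̄₂=57.125, s₂=4.454, n₂=8
s_p² = [15·3.202² + 7·4.454²]/22 = 13.3011
SE = √(s_p²·(1/16+1/8)) = 1.5792
t = (58.125−57.125)/1.5792 = 0.6332
df = 22
p-value (one-sided, H₁ greater) = 0.26656
At α=0.05: p ≥ α → fail to reject H₀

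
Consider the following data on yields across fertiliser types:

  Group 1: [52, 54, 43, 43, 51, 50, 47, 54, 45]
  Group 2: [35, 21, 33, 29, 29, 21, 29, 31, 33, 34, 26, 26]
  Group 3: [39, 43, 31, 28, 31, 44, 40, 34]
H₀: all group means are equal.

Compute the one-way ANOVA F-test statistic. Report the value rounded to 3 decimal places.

Group means [48.78, 28.92, 36.25], grand mean 37.103
SSB = Σnᵢ(x̄ᵢ−x̄)² = 2036.717; SSW = ΣΣ(x−x̄ᵢ)² = 653.972
MSB = 2036.717/2 = 1018.3587; MSW = 653.972/26 = 25.1528
F = MSB/MSW = 40.4869
df = (2, 26)

test statistic = 40.487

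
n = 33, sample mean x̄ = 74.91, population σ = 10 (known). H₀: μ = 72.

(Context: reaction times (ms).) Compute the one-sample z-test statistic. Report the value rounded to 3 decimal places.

test statistic = 1.672

SE = σ/√n = 10/√33 = 1.7408
z = (x̄−μ₀)/SE = (74.91−72)/1.7408 = 1.6717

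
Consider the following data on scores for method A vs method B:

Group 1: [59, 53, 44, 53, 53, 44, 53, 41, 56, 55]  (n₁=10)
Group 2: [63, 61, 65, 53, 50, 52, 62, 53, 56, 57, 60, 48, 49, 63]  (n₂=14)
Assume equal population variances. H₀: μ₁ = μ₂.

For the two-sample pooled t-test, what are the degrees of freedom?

degrees of freedom = 22

df = n₁ + n₂ − 2 = 10 + 14 − 2 = 22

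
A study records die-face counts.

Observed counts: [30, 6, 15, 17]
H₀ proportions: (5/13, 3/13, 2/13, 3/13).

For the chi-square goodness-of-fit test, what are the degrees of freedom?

degrees of freedom = 3

df = k − 1 = 4 − 1 = 3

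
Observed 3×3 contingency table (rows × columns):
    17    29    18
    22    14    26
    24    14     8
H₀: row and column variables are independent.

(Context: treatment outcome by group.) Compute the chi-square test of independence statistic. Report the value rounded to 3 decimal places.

test statistic = 15.288

Row totals [64, 62, 46], col totals [63, 57, 52], n=172
χ² = (17−23.44)²/23.44 + (29−21.21)²/21.21 + (18−19.35)²/19.35 + (22−22.71)²/22.71 + (14−20.55)²/20.55 + (26−18.74)²/18.74 + (24−16.85)²/16.85 + (14−15.24)²/15.24 + (8−13.91)²/13.91 = 15.2884
df = 4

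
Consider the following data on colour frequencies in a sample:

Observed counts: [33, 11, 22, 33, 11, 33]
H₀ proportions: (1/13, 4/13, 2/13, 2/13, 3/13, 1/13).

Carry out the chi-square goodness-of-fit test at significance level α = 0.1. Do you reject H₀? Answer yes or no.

reject H₀: yes

n = 143; E_i = n·p_i = [11.00, 44.00, 22.00, 22.00, 33.00, 11.00]
χ² = (33−11.00)²/11.00 + (11−44.00)²/44.00 + (22−22.00)²/22.00 + (33−22.00)²/22.00 + (11−33.00)²/33.00 + (33−11.00)²/11.00 = 132.9167
df = 5
p-value (upper-tail) = 0.00000
At α=0.1: p < α → reject H₀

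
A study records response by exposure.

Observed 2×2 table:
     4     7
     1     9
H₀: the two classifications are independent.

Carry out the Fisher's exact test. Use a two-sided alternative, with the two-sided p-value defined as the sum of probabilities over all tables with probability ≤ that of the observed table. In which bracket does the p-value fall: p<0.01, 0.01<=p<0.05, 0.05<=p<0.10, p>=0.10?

p-value bracket: p>=0.10

Margins: r₁=11, r₂=10, c₁=5, c₂=16, n=21
p_obs = C(11,4)·C(10,1)/C(21,5); sum pmf over tables with pmf ≤ p_obs
p-value (two-sided) = 0.31078
→ bracket: p>=0.10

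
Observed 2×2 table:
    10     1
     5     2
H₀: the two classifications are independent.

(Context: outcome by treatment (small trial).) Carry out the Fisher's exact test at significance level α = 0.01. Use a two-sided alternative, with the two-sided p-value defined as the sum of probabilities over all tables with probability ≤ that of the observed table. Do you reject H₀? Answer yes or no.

reject H₀: no

Margins: r₁=11, r₂=7, c₁=15, c₂=3, n=18
p_obs = C(11,10)·C(7,5)/C(18,15); sum pmf over tables with pmf ≤ p_obs
p-value (two-sided) = 0.52819
At α=0.01: p ≥ α → fail to reject H₀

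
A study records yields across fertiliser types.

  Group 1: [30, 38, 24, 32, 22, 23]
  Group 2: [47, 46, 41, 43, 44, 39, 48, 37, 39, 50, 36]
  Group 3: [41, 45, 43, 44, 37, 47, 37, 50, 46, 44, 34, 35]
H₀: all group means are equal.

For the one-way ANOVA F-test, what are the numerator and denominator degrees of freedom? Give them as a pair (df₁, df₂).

k = 3 groups, N = 29 total
df = (k−1, N−k) = (3−1, 29−3) = (2, 26)

degrees of freedom = [2, 26]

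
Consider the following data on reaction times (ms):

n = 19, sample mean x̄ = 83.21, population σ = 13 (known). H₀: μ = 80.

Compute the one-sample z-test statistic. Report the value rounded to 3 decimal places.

SE = σ/√n = 13/√19 = 2.9824
z = (x̄−μ₀)/SE = (83.21−80)/2.9824 = 1.0763

test statistic = 1.076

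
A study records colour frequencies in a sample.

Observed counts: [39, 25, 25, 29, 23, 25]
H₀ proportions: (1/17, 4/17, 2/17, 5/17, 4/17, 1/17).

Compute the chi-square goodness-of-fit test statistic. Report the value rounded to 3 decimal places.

test statistic = 132.545

n = 166; E_i = n·p_i = [9.76, 39.06, 19.53, 48.82, 39.06, 9.76]
χ² = (39−9.76)²/9.76 + (25−39.06)²/39.06 + (25−19.53)²/19.53 + (29−48.82)²/48.82 + (23−39.06)²/39.06 + (25−9.76)²/9.76 = 132.5446
df = 5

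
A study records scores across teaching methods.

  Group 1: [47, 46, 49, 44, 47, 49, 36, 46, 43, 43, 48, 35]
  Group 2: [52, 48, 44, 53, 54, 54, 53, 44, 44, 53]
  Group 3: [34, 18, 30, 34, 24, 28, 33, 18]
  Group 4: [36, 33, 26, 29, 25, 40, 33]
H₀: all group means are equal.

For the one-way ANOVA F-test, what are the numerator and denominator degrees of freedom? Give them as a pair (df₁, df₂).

k = 4 groups, N = 37 total
df = (k−1, N−k) = (4−1, 37−4) = (3, 33)

degrees of freedom = [3, 33]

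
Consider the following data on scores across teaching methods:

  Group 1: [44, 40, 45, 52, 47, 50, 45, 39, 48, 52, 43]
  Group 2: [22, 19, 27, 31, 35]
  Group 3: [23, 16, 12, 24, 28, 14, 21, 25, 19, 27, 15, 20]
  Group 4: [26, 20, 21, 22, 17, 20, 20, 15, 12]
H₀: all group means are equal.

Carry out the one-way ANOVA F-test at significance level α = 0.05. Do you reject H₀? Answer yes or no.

Group means [45.91, 26.80, 20.33, 19.22], grand mean 28.541
SSB = Σnᵢ(x̄ᵢ−x̄)² = 4923.258; SSW = ΣΣ(x−x̄ᵢ)² = 799.931
MSB = 4923.258/3 = 1641.0860; MSW = 799.931/33 = 24.2403
F = MSB/MSW = 67.7006
df = (3, 33)
p-value (upper-tail) = 0.00000
At α=0.05: p < α → reject H₀

reject H₀: yes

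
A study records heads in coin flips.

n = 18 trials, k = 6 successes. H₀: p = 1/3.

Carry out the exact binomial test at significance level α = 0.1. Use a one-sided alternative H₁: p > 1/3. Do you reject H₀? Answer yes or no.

Exact binomial: n=18, k=6, p₀=1/3=0.3333
P(X≥6) from Σ C(n,i)·p₀^i·(1−p₀)^(n−i)
p-value (one-sided, H₁ greater) = 0.58776
At α=0.1: p ≥ α → fail to reject H₀

reject H₀: no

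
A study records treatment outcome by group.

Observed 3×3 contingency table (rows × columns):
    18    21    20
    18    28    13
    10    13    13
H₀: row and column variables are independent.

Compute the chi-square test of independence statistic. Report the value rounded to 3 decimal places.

test statistic = 3.304

Row totals [59, 59, 36], col totals [46, 62, 46], n=154
χ² = (18−17.62)²/17.62 + (21−23.75)²/23.75 + (20−17.62)²/17.62 + (18−17.62)²/17.62 + (28−23.75)²/23.75 + (13−17.62)²/17.62 + (10−10.75)²/10.75 + (13−14.49)²/14.49 + (13−10.75)²/10.75 = 3.3040
df = 4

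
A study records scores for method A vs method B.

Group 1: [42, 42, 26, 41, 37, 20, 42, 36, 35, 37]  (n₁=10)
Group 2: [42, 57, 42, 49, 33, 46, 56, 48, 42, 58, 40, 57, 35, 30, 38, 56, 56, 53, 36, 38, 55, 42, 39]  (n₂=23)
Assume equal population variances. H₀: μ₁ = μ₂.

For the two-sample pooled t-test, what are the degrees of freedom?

degrees of freedom = 31

df = n₁ + n₂ − 2 = 10 + 23 − 2 = 31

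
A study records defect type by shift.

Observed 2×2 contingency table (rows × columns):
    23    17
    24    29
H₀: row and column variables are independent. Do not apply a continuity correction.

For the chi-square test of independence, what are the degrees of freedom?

degrees of freedom = 1

df = (r−1)(c−1) = (2−1)·(2−1) = 1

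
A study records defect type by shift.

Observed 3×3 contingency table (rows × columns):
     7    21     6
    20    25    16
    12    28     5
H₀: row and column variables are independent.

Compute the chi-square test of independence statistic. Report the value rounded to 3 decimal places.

Row totals [34, 61, 45], col totals [39, 74, 27], n=140
χ² = (7−9.47)²/9.47 + (21−17.97)²/17.97 + (6−6.56)²/6.56 + (20−16.99)²/16.99 + (25−32.24)²/32.24 + (16−11.76)²/11.76 + (12−12.54)²/12.54 + (28−23.79)²/23.79 + (5−8.68)²/8.68 = 7.2156
df = 4

test statistic = 7.216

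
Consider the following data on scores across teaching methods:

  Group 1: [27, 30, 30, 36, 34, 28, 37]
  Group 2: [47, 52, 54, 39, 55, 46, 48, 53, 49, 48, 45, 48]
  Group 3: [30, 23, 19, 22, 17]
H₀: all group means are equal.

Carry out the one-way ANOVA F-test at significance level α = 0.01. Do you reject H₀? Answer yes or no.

Group means [31.71, 48.67, 22.20], grand mean 38.208
SSB = Σnᵢ(x̄ᵢ−x̄)² = 2889.063; SSW = ΣΣ(x−x̄ᵢ)² = 408.895
MSB = 2889.063/2 = 1444.5315; MSW = 408.895/21 = 19.4712
F = MSB/MSW = 74.1881
df = (2, 21)
p-value (upper-tail) = 0.00000
At α=0.01: p < α → reject H₀

reject H₀: yes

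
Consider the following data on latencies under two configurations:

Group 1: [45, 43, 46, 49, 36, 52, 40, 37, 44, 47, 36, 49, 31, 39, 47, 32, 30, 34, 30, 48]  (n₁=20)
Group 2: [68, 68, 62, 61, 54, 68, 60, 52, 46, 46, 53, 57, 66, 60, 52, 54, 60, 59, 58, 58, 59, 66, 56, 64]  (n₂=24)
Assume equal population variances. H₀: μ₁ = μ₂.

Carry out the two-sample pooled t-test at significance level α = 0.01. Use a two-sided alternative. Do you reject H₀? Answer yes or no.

reject H₀: yes

x̄₁=40.750, s₁=7.129, n₁=20
x̄₂=58.625, s₂=6.309, n₂=24
s_p² = [19·7.129² + 23·6.309²]/42 = 44.7946
SE = √(s_p²·(1/20+1/24)) = 2.0264
t = (40.750−58.625)/2.0264 = -8.8212
df = 42
p-value (two-sided) = 0.00000
At α=0.01: p < α → reject H₀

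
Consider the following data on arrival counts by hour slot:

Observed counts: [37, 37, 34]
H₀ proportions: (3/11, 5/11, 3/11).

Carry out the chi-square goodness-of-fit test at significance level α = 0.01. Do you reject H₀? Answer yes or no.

reject H₀: no

n = 108; E_i = n·p_i = [29.45, 49.09, 29.45]
χ² = (37−29.45)²/29.45 + (37−49.09)²/49.09 + (34−29.45)²/29.45 = 5.6123
df = 2
p-value (upper-tail) = 0.06044
At α=0.01: p ≥ α → fail to reject H₀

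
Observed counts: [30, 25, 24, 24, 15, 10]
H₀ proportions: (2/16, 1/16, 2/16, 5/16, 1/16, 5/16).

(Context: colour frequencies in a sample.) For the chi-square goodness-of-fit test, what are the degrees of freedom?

degrees of freedom = 5

df = k − 1 = 6 − 1 = 5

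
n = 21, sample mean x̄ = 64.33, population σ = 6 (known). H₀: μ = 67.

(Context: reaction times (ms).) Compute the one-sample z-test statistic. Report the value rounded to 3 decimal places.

SE = σ/√n = 6/√21 = 1.3093
z = (x̄−μ₀)/SE = (64.33−67)/1.3093 = -2.0392

test statistic = -2.039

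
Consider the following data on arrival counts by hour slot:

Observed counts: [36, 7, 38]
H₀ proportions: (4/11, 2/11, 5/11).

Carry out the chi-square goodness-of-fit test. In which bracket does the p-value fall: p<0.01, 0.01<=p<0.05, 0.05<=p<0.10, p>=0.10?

p-value bracket: 0.05<=p<0.10

n = 81; E_i = n·p_i = [29.45, 14.73, 36.82]
χ² = (36−29.45)²/29.45 + (7−14.73)²/14.73 + (38−36.82)²/36.82 = 5.5469
df = 2
p-value (upper-tail) = 0.06245
→ bracket: 0.05<=p<0.10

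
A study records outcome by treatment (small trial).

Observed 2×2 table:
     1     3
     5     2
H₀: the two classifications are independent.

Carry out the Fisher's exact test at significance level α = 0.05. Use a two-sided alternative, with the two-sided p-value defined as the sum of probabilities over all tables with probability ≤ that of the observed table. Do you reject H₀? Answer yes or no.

reject H₀: no

Margins: r₁=4, r₂=7, c₁=6, c₂=5, n=11
p_obs = C(4,1)·C(7,5)/C(11,6); sum pmf over tables with pmf ≤ p_obs
p-value (two-sided) = 0.24242
At α=0.05: p ≥ α → fail to reject H₀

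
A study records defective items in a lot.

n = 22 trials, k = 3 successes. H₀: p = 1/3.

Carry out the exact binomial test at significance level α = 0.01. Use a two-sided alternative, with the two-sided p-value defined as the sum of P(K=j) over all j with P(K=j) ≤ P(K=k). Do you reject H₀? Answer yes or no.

Exact binomial: n=22, k=3, p₀=1/3=0.3333
P(X=j) = C(n,j)·p₀^j·(1−p₀)^(n−j); p = Σ P(X=j) over j with P(X=j) ≤ P(X=3)
p-value (two-sided) = 0.06776
At α=0.01: p ≥ α → fail to reject H₀

reject H₀: no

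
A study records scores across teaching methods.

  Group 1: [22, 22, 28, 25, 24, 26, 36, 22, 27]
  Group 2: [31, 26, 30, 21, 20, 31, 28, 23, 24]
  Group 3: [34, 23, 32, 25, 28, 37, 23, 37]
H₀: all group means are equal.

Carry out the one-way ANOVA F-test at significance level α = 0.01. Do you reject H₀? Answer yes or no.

Group means [25.78, 26.00, 29.88], grand mean 27.115
SSB = Σnᵢ(x̄ᵢ−x̄)² = 88.223; SSW = ΣΣ(x−x̄ᵢ)² = 546.431
MSB = 88.223/2 = 44.1116; MSW = 546.431/23 = 23.7579
F = MSB/MSW = 1.8567
df = (2, 23)
p-value (upper-tail) = 0.17885
At α=0.01: p ≥ α → fail to reject H₀

reject H₀: no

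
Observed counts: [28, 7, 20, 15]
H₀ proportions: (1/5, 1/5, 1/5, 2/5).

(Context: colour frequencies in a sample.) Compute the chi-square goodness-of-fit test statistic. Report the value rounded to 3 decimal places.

test statistic = 26.107

n = 70; E_i = n·p_i = [14.00, 14.00, 14.00, 28.00]
χ² = (28−14.00)²/14.00 + (7−14.00)²/14.00 + (20−14.00)²/14.00 + (15−28.00)²/28.00 = 26.1071
df = 3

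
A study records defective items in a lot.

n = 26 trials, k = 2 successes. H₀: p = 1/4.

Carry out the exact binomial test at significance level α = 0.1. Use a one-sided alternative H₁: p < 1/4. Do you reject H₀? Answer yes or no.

reject H₀: yes

Exact binomial: n=26, k=2, p₀=1/4=0.2500
P(X≤2) from Σ C(n,i)·p₀^i·(1−p₀)^(n−i)
p-value (one-sided, H₁ less) = 0.02584
At α=0.1: p < α → reject H₀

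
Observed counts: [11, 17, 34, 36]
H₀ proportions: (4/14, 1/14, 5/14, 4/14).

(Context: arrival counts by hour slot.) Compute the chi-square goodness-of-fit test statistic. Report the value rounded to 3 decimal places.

n = 98; E_i = n·p_i = [28.00, 7.00, 35.00, 28.00]
χ² = (11−28.00)²/28.00 + (17−7.00)²/7.00 + (34−35.00)²/35.00 + (36−28.00)²/28.00 = 26.9214
df = 3

test statistic = 26.921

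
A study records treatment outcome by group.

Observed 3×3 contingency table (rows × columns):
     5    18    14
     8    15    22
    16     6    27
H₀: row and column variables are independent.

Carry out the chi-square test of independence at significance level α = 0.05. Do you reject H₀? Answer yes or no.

Row totals [37, 45, 49], col totals [29, 39, 63], n=131
χ² = (5−8.19)²/8.19 + (18−11.02)²/11.02 + (14−17.79)²/17.79 + (8−9.96)²/9.96 + (15−13.40)²/13.40 + (22−21.64)²/21.64 + (16−10.85)²/10.85 + (6−14.59)²/14.59 + (27−23.56)²/23.56 = 15.0690
df = 4
p-value (upper-tail) = 0.00456
At α=0.05: p < α → reject H₀

reject H₀: yes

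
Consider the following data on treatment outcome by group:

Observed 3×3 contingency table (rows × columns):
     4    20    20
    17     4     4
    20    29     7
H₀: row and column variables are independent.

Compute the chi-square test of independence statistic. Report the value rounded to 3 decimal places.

Row totals [44, 25, 56], col totals [41, 53, 31], n=125
χ² = (4−14.43)²/14.43 + (20−18.66)²/18.66 + (20−10.91)²/10.91 + (17−8.20)²/8.20 + (4−10.60)²/10.60 + (4−6.20)²/6.20 + (20−18.37)²/18.37 + (29−23.74)²/23.74 + (7−13.89)²/13.89 = 34.2650
df = 4

test statistic = 34.265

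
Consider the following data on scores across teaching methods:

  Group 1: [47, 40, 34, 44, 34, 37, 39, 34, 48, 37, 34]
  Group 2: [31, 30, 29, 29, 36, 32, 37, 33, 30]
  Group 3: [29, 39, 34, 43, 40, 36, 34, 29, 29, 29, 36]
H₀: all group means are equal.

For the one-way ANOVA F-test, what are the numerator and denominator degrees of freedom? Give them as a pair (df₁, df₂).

k = 3 groups, N = 31 total
df = (k−1, N−k) = (3−1, 31−3) = (2, 28)

degrees of freedom = [2, 28]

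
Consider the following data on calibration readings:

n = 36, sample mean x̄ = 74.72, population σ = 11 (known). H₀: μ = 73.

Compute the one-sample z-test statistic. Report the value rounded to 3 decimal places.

test statistic = 0.938

SE = σ/√n = 11/√36 = 1.8333
z = (x̄−μ₀)/SE = (74.72−73)/1.8333 = 0.9382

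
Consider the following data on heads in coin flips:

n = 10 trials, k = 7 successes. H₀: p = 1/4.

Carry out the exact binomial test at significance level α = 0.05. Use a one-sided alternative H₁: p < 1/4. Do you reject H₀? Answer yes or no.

Exact binomial: n=10, k=7, p₀=1/4=0.2500
P(X≤7) from Σ C(n,i)·p₀^i·(1−p₀)^(n−i)
p-value (one-sided, H₁ less) = 0.99958
At α=0.05: p ≥ α → fail to reject H₀

reject H₀: no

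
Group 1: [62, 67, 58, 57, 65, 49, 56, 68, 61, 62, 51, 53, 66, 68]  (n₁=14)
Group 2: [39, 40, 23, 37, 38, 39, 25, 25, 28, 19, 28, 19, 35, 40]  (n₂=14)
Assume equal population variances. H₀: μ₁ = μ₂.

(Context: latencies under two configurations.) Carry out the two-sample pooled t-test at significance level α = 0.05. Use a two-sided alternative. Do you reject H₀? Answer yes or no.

reject H₀: yes

x̄₁=60.214, s₁=6.363, n₁=14
x̄₂=31.071, s₂=8.004, n₂=14
s_p² = [13·6.363² + 13·8.004²]/26 = 52.2802
SE = √(s_p²·(1/14+1/14)) = 2.7329
t = (60.214−31.071)/2.7329 = 10.6638
df = 26
p-value (two-sided) = 0.00000
At α=0.05: p < α → reject H₀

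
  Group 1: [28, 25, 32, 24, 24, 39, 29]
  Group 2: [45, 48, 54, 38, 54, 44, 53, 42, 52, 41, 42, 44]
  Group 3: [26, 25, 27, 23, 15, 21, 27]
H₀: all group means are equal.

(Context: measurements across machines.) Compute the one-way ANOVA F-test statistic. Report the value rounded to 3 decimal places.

Group means [28.71, 46.42, 23.43], grand mean 35.462
SSB = Σnᵢ(x̄ᵢ−x̄)² = 2772.402; SSW = ΣΣ(x−x̄ᵢ)² = 632.060
MSB = 2772.402/2 = 1386.2010; MSW = 632.060/23 = 27.4808
F = MSB/MSW = 50.4424
df = (2, 23)

test statistic = 50.442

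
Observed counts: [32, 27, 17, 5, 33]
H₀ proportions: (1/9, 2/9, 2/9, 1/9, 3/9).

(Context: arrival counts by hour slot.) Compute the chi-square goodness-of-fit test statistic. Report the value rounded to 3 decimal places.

test statistic = 37.658

n = 114; E_i = n·p_i = [12.67, 25.33, 25.33, 12.67, 38.00]
χ² = (32−12.67)²/12.67 + (27−25.33)²/25.33 + (17−25.33)²/25.33 + (5−12.67)²/12.67 + (33−38.00)²/38.00 = 37.6579
df = 4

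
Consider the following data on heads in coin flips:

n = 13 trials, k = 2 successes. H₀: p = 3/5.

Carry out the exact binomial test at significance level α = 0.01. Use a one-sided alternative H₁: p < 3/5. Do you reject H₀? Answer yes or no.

reject H₀: yes

Exact binomial: n=13, k=2, p₀=3/5=0.6000
P(X≤2) from Σ C(n,i)·p₀^i·(1−p₀)^(n−i)
p-value (one-sided, H₁ less) = 0.00132
At α=0.01: p < α → reject H₀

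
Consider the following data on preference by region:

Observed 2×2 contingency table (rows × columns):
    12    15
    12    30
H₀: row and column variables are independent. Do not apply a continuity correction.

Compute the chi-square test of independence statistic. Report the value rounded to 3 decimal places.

test statistic = 1.825

Row totals [27, 42], col totals [24, 45], n=69
χ² = (12−9.39)²/9.39 + (15−17.61)²/17.61 + (12−14.61)²/14.61 + (30−27.39)²/27.39 = 1.8254
df = 1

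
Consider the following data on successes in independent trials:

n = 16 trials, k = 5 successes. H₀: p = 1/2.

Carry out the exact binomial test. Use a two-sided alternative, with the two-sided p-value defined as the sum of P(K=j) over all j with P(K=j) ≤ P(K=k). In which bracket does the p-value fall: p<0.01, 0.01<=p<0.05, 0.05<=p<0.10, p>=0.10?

Exact binomial: n=16, k=5, p₀=1/2=0.5000
P(X=j) = C(n,j)·p₀^j·(1−p₀)^(n−j); p = Σ P(X=j) over j with P(X=j) ≤ P(X=5)
p-value (two-sided) = 0.21011
→ bracket: p>=0.10

p-value bracket: p>=0.10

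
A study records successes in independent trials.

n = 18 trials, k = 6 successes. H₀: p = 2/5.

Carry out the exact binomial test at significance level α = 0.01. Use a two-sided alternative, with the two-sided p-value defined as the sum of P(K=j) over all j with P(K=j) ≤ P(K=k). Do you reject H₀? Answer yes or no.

reject H₀: no

Exact binomial: n=18, k=6, p₀=2/5=0.4000
P(X=j) = C(n,j)·p₀^j·(1−p₀)^(n−j); p = Σ P(X=j) over j with P(X=j) ≤ P(X=6)
p-value (two-sided) = 0.63744
At α=0.01: p ≥ α → fail to reject H₀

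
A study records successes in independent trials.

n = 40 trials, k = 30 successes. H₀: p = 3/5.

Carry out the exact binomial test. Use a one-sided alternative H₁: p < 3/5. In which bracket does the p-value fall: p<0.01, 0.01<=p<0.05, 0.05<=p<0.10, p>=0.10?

p-value bracket: p>=0.10

Exact binomial: n=40, k=30, p₀=3/5=0.6000
P(X≤30) from Σ C(n,i)·p₀^i·(1−p₀)^(n−i)
p-value (one-sided, H₁ less) = 0.98443
→ bracket: p>=0.10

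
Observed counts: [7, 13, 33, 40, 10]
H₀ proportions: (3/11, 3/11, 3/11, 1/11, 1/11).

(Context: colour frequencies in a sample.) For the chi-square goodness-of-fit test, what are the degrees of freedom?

df = k − 1 = 5 − 1 = 4

degrees of freedom = 4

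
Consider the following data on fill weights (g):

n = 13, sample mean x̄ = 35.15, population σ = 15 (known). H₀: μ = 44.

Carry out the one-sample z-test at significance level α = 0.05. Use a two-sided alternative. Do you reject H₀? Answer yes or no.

reject H₀: yes

SE = σ/√n = 15/√13 = 4.1603
z = (x̄−μ₀)/SE = (35.15−44)/4.1603 = -2.1273
p-value (two-sided) = 0.03340
At α=0.05: p < α → reject H₀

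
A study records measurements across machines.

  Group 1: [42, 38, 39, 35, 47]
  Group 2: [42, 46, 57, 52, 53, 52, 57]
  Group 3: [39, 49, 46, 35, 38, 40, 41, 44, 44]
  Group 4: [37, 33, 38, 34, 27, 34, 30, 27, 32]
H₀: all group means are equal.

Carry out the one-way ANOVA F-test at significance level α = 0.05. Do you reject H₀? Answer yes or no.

reject H₀: yes

Group means [40.20, 51.29, 41.78, 32.44], grand mean 40.933
SSB = Σnᵢ(x̄ᵢ−x̄)² = 1407.860; SSW = ΣΣ(x−x̄ᵢ)² = 540.006
MSB = 1407.860/3 = 469.2868; MSW = 540.006/26 = 20.7695
F = MSB/MSW = 22.5950
df = (3, 26)
p-value (upper-tail) = 0.00000
At α=0.05: p < α → reject H₀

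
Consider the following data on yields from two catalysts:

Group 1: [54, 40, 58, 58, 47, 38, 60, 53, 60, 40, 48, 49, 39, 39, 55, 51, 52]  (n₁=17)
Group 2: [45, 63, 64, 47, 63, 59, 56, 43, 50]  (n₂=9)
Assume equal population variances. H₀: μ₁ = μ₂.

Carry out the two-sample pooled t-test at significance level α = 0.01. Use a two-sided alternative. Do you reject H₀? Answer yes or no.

reject H₀: no

x̄₁=49.471, s₁=7.819, n₁=17
x̄₂=54.444, s₂=8.338, n₂=9
s_p² = [16·7.819² + 8·8.338²]/24 = 63.9357
SE = √(s_p²·(1/17+1/9)) = 3.2962
t = (49.471−54.444)/3.2962 = -1.5090
df = 24
p-value (two-sided) = 0.14436
At α=0.01: p ≥ α → fail to reject H₀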